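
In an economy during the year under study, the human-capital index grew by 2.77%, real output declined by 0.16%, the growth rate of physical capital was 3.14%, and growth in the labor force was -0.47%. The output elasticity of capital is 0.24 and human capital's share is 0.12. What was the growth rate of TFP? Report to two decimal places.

Labor's share = 1 − 0.24 − 0.12 = 0.64.
Physical capital: 0.24 × 3.14 = 0.7536 pp.
The human-capital index: 0.12 × 2.77 = 0.3324 pp.
The labor force: 0.64 × (-0.47) = -0.3008 pp.
TFP growth = -0.16 − 0.7852 = -0.9452%.

-0.95%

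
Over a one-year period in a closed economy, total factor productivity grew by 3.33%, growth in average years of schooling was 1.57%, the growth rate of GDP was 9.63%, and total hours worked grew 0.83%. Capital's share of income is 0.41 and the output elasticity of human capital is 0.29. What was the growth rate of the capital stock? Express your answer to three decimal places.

13.648%

Labor's share = 1 − 0.41 − 0.29 = 0.3.
gY = gA + 0.29×1.57 + 0.3×0.83 + 0.41×g.
0.41×g = 9.63 − 3.33 − 0.7043 = 5.5957.
g = 5.5957 / 0.41 = 13.64805%.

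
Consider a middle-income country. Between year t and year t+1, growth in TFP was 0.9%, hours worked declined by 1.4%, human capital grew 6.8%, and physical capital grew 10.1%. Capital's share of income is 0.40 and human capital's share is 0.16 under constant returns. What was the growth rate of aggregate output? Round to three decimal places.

Aggregate output grew 5.412%.

Labor's share = 1 − 0.4 − 0.16 = 0.44.
Physical capital: 0.4 × 10.1 = 4.04 pp.
Human capital: 0.16 × 6.8 = 1.088 pp.
Hours worked: 0.44 × (-1.4) = -0.616 pp.
Output growth = 0.9 + 4.512 = 5.412%.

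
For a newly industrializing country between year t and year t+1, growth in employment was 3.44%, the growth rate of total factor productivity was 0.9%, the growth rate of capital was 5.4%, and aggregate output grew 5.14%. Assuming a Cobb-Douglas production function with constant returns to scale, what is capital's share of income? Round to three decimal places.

gY = gA + α·gK + (1−α)·gL, so gY − gA − gL = α(gK − gL).
5.14 − 0.9 − 3.44 = α × (5.4 − 3.44).
0.8 = 1.96 α, so α = 0.40816.

α = 0.408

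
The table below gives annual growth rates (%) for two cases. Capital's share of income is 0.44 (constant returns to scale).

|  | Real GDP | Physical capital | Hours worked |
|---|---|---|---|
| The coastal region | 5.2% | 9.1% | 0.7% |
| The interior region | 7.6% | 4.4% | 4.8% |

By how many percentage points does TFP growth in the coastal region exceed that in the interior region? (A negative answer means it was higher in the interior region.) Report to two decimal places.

Labor's share = 1 − 0.44 = 0.56.
The coastal region: TFP = 5.2 − 4.004 − 0.392 = 0.804%.
The interior region: TFP = 7.6 − 1.936 − 2.688 = 2.976%.
Difference = 0.804 − (2.976) = -2.172 pp.

-2.17 percentage points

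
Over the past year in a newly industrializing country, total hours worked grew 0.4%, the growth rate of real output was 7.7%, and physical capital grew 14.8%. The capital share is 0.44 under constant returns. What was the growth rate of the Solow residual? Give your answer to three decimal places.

The Solow residual grew 0.964%.

Labor's share = 1 − 0.44 = 0.56.
Physical capital: 0.44 × 14.8 = 6.512 pp.
Total hours worked: 0.56 × 0.4 = 0.224 pp.
TFP growth = 7.7 − 6.736 = 0.964%.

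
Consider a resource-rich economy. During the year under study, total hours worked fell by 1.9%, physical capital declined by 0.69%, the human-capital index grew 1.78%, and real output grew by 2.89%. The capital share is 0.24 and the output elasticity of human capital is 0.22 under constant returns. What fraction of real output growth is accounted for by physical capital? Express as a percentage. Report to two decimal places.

Physical capital contributed 0.24 × (-0.69) = -0.1656 pp.
Share of growth = -0.1656 / 2.89 × 100 = -5.7301%.

Physical capital accounted for -5.73% of growth.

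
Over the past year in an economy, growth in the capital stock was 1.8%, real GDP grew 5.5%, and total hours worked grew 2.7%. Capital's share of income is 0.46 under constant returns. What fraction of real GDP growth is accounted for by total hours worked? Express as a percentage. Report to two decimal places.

26.51%

Labor's share = 1 − 0.46 = 0.54.
Total hours worked contributed 0.54 × 2.7 = 1.458 pp.
Share of growth = 1.458 / 5.5 × 100 = 26.5091%.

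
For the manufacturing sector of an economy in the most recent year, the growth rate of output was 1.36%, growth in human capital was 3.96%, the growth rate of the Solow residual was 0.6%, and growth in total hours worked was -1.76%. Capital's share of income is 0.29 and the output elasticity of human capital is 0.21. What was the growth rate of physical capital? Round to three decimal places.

Labor's share = 1 − 0.29 − 0.21 = 0.5.
gY = gA + 0.21×3.96 + 0.5×(-1.76) + 0.29×g.
0.29×g = 1.36 − 0.6 + 0.0484 = 0.8084.
g = 0.8084 / 0.29 = 2.78759%.

2.788%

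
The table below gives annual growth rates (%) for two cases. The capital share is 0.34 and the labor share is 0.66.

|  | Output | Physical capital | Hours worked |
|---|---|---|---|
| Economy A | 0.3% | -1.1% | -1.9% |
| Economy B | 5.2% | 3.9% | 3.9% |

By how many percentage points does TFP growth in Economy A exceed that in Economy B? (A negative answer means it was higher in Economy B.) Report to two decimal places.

0.63 percentage points

Labor's share = 1 − 0.34 = 0.66.
Economy A: TFP = 0.3 + 0.374 + 1.254 = 1.928%.
Economy B: TFP = 5.2 − 1.326 − 2.574 = 1.3%.
Difference = 1.928 − (1.3) = 0.628 pp.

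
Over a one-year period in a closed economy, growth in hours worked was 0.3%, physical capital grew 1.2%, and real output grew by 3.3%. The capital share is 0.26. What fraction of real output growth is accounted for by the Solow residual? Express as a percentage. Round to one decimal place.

Labor's share = 1 − 0.26 = 0.74.
Physical capital: 0.26 × 1.2 = 0.312 pp.
Hours worked: 0.74 × 0.3 = 0.222 pp.
TFP growth = 3.3 − 0.534 = 2.766%.
TFP share of growth = 2.766 / 3.3 × 100 = 83.818%.

The Solow residual accounted for 83.8% of growth.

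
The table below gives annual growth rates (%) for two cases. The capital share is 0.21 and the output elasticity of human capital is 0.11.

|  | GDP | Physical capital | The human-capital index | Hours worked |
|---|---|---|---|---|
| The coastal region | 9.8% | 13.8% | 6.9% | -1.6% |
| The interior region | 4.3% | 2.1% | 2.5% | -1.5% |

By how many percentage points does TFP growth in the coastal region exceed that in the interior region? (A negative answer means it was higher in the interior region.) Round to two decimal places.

2.63 percentage points

Labor's share = 1 − 0.21 − 0.11 = 0.68.
The coastal region: TFP = 9.8 − 2.898 − 0.759 + 1.088 = 7.231%.
The interior region: TFP = 4.3 − 0.441 − 0.275 + 1.02 = 4.604%.
Difference = 7.231 − (4.604) = 2.627 pp.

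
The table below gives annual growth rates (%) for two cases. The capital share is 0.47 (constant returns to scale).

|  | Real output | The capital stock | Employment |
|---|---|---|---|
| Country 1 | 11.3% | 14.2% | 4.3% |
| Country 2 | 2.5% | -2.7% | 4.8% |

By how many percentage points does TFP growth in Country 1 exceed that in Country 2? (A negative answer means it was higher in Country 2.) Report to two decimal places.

1.12 percentage points

Labor's share = 1 − 0.47 = 0.53.
Country 1: TFP = 11.3 − 6.674 − 2.279 = 2.347%.
Country 2: TFP = 2.5 + 1.269 − 2.544 = 1.225%.
Difference = 2.347 − (1.225) = 1.122 pp.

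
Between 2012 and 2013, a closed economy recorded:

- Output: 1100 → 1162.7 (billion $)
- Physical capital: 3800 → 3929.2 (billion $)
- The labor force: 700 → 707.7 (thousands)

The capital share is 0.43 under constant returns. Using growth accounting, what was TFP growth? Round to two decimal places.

Output growth = (1162.7 − 1100) / 1100 = 5.7%.
Physical capital growth = (3929.2 − 3800) / 3800 = 3.4%.
The labor force growth = (707.7 − 700) / 700 = 1.1%.
Labor's share = 1 − 0.43 = 0.57.
Physical capital: 0.43 × 3.4 = 1.462 pp.
The labor force: 0.57 × 1.1 = 0.627 pp.
TFP growth = 5.7 − 2.089 = 3.611%.

TFP growth was 3.61%.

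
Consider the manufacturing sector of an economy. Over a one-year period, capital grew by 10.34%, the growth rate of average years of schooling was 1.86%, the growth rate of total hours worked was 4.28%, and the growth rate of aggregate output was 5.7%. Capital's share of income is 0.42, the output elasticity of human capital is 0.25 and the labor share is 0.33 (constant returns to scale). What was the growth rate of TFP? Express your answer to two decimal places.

Labor's share = 1 − 0.42 − 0.25 = 0.33.
Capital: 0.42 × 10.34 = 4.3428 pp.
Average years of schooling: 0.25 × 1.86 = 0.465 pp.
Total hours worked: 0.33 × 4.28 = 1.4124 pp.
TFP growth = 5.7 − 6.2202 = -0.5202%.

-0.52%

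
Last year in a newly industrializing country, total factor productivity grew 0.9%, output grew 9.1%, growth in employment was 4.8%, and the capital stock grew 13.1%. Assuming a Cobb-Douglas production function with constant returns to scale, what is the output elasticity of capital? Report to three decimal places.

α = 0.410

gY = gA + α·gK + (1−α)·gL, so gY − gA − gL = α(gK − gL).
9.1 − 0.9 − 4.8 = α × (13.1 − 4.8).
3.4 = 8.3 α, so α = 0.40964.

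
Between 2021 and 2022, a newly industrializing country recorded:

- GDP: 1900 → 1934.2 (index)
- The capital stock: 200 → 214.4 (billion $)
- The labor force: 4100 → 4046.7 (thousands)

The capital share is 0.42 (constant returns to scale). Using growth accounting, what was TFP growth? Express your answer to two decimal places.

-0.47%

GDP growth = (1934.2 − 1900) / 1900 = 1.8%.
The capital stock growth = (214.4 − 200) / 200 = 7.2%.
The labor force growth = (4046.7 − 4100) / 4100 = -1.3%.
Labor's share = 1 − 0.42 = 0.58.
The capital stock: 0.42 × 7.2 = 3.024 pp.
The labor force: 0.58 × (-1.3) = -0.754 pp.
TFP growth = 1.8 − 2.27 = -0.47%.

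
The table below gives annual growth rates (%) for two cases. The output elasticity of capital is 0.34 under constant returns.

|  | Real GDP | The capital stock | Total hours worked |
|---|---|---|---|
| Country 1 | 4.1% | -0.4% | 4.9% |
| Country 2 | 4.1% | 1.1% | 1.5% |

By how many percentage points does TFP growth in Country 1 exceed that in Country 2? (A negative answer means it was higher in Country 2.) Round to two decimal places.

-1.73 percentage points

Labor's share = 1 − 0.34 = 0.66.
Country 1: TFP = 4.1 + 0.136 − 3.234 = 1.002%.
Country 2: TFP = 4.1 − 0.374 − 0.99 = 2.736%.
Difference = 1.002 − (2.736) = -1.734 pp.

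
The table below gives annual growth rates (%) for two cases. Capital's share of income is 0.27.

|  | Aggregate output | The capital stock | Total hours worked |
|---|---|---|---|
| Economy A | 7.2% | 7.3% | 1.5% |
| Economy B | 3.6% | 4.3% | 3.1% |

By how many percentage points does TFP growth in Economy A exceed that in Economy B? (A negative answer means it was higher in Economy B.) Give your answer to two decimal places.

3.96 percentage points

Labor's share = 1 − 0.27 = 0.73.
Economy A: TFP = 7.2 − 1.971 − 1.095 = 4.134%.
Economy B: TFP = 3.6 − 1.161 − 2.263 = 0.176%.
Difference = 4.134 − (0.176) = 3.958 pp.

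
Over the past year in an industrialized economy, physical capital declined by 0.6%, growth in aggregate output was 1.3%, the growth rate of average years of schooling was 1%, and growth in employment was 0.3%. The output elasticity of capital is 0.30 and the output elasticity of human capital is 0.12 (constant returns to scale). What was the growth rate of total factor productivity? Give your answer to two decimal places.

Labor's share = 1 − 0.3 − 0.12 = 0.58.
Physical capital: 0.3 × (-0.6) = -0.18 pp.
Average years of schooling: 0.12 × 1 = 0.12 pp.
Employment: 0.58 × 0.3 = 0.174 pp.
TFP growth = 1.3 − 0.114 = 1.186%.

1.19%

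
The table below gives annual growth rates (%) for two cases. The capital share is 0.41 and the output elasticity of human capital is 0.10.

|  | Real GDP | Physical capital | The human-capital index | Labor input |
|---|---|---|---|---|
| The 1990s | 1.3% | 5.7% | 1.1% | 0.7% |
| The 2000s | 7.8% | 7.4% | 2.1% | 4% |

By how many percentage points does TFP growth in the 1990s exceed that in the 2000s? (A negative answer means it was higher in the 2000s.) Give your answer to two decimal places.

Labor's share = 1 − 0.41 − 0.1 = 0.49.
The 1990s: TFP = 1.3 − 2.337 − 0.11 − 0.343 = -1.49%.
The 2000s: TFP = 7.8 − 3.034 − 0.21 − 1.96 = 2.596%.
Difference = -1.49 − (2.596) = -4.086 pp.

-4.09 percentage points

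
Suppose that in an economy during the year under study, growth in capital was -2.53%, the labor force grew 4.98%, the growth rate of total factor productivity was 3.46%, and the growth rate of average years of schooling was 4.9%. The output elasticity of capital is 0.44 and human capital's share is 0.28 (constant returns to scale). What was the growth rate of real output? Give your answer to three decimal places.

5.113%

Labor's share = 1 − 0.44 − 0.28 = 0.28.
Capital: 0.44 × (-2.53) = -1.1132 pp.
Average years of schooling: 0.28 × 4.9 = 1.372 pp.
The labor force: 0.28 × 4.98 = 1.3944 pp.
Output growth = 3.46 + 1.6532 = 5.1132%.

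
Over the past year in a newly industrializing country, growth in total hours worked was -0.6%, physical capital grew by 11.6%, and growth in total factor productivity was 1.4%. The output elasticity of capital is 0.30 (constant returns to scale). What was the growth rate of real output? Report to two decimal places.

Labor's share = 1 − 0.3 = 0.7.
Physical capital: 0.3 × 11.6 = 3.48 pp.
Total hours worked: 0.7 × (-0.6) = -0.42 pp.
Output growth = 1.4 + 3.06 = 4.46%.

4.46%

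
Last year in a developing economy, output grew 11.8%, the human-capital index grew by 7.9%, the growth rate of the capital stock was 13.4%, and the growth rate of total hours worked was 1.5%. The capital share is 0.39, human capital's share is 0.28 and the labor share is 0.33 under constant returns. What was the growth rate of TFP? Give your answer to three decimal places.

Labor's share = 1 − 0.39 − 0.28 = 0.33.
The capital stock: 0.39 × 13.4 = 5.226 pp.
The human-capital index: 0.28 × 7.9 = 2.212 pp.
Total hours worked: 0.33 × 1.5 = 0.495 pp.
TFP growth = 11.8 − 7.933 = 3.867%.

3.867%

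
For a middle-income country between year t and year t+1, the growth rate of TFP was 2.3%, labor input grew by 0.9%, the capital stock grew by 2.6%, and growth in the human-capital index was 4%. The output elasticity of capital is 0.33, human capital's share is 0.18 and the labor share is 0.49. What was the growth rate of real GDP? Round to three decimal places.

4.319%

Labor's share = 1 − 0.33 − 0.18 = 0.49.
The capital stock: 0.33 × 2.6 = 0.858 pp.
The human-capital index: 0.18 × 4 = 0.72 pp.
Labor input: 0.49 × 0.9 = 0.441 pp.
Output growth = 2.3 + 2.019 = 4.319%.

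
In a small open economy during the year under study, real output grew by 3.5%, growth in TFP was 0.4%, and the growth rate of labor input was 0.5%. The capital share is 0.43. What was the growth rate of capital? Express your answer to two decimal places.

6.55%

Labor's share = 1 − 0.43 = 0.57.
gY = gA + 0.57×0.5 + 0.43×g.
0.43×g = 3.5 − 0.4 − 0.285 = 2.815.
g = 2.815 / 0.43 = 6.5465%.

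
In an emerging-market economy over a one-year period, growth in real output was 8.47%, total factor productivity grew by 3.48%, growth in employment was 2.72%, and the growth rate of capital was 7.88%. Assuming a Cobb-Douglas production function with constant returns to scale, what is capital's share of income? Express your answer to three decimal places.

gY = gA + α·gK + (1−α)·gL, so gY − gA − gL = α(gK − gL).
8.47 − 3.48 − 2.72 = α × (7.88 − 2.72).
2.27 = 5.16 α, so α = 0.43992.

α = 0.440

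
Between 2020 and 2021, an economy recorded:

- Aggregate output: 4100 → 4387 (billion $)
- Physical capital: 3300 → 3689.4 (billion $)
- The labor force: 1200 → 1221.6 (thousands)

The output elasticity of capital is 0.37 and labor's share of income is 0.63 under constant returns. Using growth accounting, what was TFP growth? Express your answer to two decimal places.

Aggregate output growth = (4387 − 4100) / 4100 = 7%.
Physical capital growth = (3689.4 − 3300) / 3300 = 11.8%.
The labor force growth = (1221.6 − 1200) / 1200 = 1.8%.
Labor's share = 1 − 0.37 = 0.63.
Physical capital: 0.37 × 11.8 = 4.366 pp.
The labor force: 0.63 × 1.8 = 1.134 pp.
TFP growth = 7 − 5.5 = 1.5%.

1.50%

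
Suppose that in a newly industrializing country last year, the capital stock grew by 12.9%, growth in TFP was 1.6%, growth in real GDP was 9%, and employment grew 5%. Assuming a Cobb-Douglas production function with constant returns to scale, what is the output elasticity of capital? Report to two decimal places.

α = 0.30

gY = gA + α·gK + (1−α)·gL, so gY − gA − gL = α(gK − gL).
9 − 1.6 − 5 = α × (12.9 − 5).
2.4 = 7.9 α, so α = 0.3038.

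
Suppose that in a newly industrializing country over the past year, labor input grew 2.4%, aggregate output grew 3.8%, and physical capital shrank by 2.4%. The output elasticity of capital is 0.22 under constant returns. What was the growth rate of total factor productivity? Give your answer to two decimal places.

2.46%

Labor's share = 1 − 0.22 = 0.78.
Physical capital: 0.22 × (-2.4) = -0.528 pp.
Labor input: 0.78 × 2.4 = 1.872 pp.
TFP growth = 3.8 − 1.344 = 2.456%.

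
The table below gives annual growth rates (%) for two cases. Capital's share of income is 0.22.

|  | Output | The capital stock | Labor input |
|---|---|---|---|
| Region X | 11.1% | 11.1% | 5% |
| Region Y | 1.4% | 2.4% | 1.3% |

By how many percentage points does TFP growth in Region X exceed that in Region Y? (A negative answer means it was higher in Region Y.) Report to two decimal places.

Labor's share = 1 − 0.22 = 0.78.
Region X: TFP = 11.1 − 2.442 − 3.9 = 4.758%.
Region Y: TFP = 1.4 − 0.528 − 1.014 = -0.142%.
Difference = 4.758 − (-0.142) = 4.9 pp.

4.90 percentage points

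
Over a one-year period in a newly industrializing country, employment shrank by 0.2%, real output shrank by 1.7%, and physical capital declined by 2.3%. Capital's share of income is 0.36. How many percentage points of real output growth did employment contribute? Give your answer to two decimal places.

-0.13

Labor's share = 1 − 0.36 = 0.64.
Contribution = share × growth = 0.64 × (-0.2) = -0.128 pp.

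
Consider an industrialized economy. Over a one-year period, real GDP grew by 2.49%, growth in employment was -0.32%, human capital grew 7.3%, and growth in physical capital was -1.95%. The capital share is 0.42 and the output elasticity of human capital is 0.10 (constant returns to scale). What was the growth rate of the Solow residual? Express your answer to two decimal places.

2.73%

Labor's share = 1 − 0.42 − 0.1 = 0.48.
Physical capital: 0.42 × (-1.95) = -0.819 pp.
Human capital: 0.1 × 7.3 = 0.73 pp.
Employment: 0.48 × (-0.32) = -0.1536 pp.
TFP growth = 2.49 + 0.2426 = 2.7326%.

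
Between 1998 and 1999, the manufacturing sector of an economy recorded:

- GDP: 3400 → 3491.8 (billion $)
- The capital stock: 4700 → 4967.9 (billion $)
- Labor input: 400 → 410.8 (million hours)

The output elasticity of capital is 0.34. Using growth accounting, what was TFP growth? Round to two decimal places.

-1.02%

GDP growth = (3491.8 − 3400) / 3400 = 2.7%.
The capital stock growth = (4967.9 − 4700) / 4700 = 5.7%.
Labor input growth = (410.8 − 400) / 400 = 2.7%.
Labor's share = 1 − 0.34 = 0.66.
The capital stock: 0.34 × 5.7 = 1.938 pp.
Labor input: 0.66 × 2.7 = 1.782 pp.
TFP growth = 2.7 − 3.72 = -1.02%.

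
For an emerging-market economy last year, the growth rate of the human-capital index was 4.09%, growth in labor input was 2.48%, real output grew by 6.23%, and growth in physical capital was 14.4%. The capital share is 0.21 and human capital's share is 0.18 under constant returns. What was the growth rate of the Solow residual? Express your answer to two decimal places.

Labor's share = 1 − 0.21 − 0.18 = 0.61.
Physical capital: 0.21 × 14.4 = 3.024 pp.
The human-capital index: 0.18 × 4.09 = 0.7362 pp.
Labor input: 0.61 × 2.48 = 1.5128 pp.
TFP growth = 6.23 − 5.273 = 0.957%.

The Solow residual grew 0.96%.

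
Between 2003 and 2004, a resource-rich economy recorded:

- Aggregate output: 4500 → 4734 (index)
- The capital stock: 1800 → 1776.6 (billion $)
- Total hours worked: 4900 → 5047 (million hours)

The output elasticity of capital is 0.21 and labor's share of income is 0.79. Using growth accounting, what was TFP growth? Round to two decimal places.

3.10%

Aggregate output growth = (4734 − 4500) / 4500 = 5.2%.
The capital stock growth = (1776.6 − 1800) / 1800 = -1.3%.
Total hours worked growth = (5047 − 4900) / 4900 = 3%.
Labor's share = 1 − 0.21 = 0.79.
The capital stock: 0.21 × (-1.3) = -0.273 pp.
Total hours worked: 0.79 × 3 = 2.37 pp.
TFP growth = 5.2 − 2.097 = 3.103%.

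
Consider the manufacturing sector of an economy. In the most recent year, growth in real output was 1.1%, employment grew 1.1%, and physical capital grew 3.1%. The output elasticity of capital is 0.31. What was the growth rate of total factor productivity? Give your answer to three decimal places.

-0.620%

Labor's share = 1 − 0.31 = 0.69.
Physical capital: 0.31 × 3.1 = 0.961 pp.
Employment: 0.69 × 1.1 = 0.759 pp.
TFP growth = 1.1 − 1.72 = -0.62%.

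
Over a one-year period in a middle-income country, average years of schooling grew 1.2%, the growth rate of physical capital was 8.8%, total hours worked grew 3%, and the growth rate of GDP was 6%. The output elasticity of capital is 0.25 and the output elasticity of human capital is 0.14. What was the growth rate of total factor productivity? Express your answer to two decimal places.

1.80%

Labor's share = 1 − 0.25 − 0.14 = 0.61.
Physical capital: 0.25 × 8.8 = 2.2 pp.
Average years of schooling: 0.14 × 1.2 = 0.168 pp.
Total hours worked: 0.61 × 3 = 1.83 pp.
TFP growth = 6 − 4.198 = 1.802%.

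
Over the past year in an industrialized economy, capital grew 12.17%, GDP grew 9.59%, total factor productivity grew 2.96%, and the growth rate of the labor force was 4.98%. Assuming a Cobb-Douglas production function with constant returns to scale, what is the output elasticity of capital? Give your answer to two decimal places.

0.23

gY = gA + α·gK + (1−α)·gL, so gY − gA − gL = α(gK − gL).
9.59 − 2.96 − 4.98 = α × (12.17 − 4.98).
1.65 = 7.19 α, so α = 0.2295.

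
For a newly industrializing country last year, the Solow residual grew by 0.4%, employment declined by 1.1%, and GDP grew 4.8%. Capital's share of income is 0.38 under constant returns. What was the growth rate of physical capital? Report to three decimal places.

Labor's share = 1 − 0.38 = 0.62.
gY = gA + 0.62×(-1.1) + 0.38×g.
0.38×g = 4.8 − 0.4 + 0.682 = 5.082.
g = 5.082 / 0.38 = 13.37368%.

Physical capital grew 13.374%.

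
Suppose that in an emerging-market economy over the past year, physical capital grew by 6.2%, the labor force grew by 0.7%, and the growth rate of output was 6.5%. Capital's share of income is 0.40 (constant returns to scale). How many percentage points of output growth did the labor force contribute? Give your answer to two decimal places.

Labor's share = 1 − 0.4 = 0.6.
Contribution = share × growth = 0.6 × 0.7 = 0.42 pp.

0.42 pp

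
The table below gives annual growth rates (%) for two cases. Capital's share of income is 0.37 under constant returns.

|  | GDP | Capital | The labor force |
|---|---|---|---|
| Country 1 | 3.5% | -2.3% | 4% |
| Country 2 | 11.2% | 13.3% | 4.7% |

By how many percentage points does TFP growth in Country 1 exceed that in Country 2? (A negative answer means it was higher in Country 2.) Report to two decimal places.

Labor's share = 1 − 0.37 = 0.63.
Country 1: TFP = 3.5 + 0.851 − 2.52 = 1.831%.
Country 2: TFP = 11.2 − 4.921 − 2.961 = 3.318%.
Difference = 1.831 − (3.318) = -1.487 pp.

-1.49 percentage points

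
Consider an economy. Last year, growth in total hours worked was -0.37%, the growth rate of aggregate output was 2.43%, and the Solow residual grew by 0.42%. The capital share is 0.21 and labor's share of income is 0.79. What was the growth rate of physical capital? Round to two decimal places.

Labor's share = 1 − 0.21 = 0.79.
gY = gA + 0.79×(-0.37) + 0.21×g.
0.21×g = 2.43 − 0.42 + 0.2923 = 2.3023.
g = 2.3023 / 0.21 = 10.9633%.

Physical capital grew 10.96%.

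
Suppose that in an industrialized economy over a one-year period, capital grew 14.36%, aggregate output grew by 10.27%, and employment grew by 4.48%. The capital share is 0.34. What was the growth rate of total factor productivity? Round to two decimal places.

Labor's share = 1 − 0.34 = 0.66.
Capital: 0.34 × 14.36 = 4.8824 pp.
Employment: 0.66 × 4.48 = 2.9568 pp.
TFP growth = 10.27 − 7.8392 = 2.4308%.

Total factor productivity grew 2.43%.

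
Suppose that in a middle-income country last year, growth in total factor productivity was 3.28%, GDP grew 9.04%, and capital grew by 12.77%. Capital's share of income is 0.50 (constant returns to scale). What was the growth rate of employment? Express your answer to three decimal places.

-1.250%

Labor's share = 1 − 0.5 = 0.5.
gY = gA + 0.5×12.77 + 0.5×g.
0.5×g = 9.04 − 3.28 − 6.385 = -0.625.
g = -0.625 / 0.5 = -1.25%.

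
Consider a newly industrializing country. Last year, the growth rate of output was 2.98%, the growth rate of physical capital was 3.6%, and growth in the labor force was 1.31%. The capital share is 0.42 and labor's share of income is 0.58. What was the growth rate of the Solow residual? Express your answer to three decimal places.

0.708%

Labor's share = 1 − 0.42 = 0.58.
Physical capital: 0.42 × 3.6 = 1.512 pp.
The labor force: 0.58 × 1.31 = 0.7598 pp.
TFP growth = 2.98 − 2.2718 = 0.7082%.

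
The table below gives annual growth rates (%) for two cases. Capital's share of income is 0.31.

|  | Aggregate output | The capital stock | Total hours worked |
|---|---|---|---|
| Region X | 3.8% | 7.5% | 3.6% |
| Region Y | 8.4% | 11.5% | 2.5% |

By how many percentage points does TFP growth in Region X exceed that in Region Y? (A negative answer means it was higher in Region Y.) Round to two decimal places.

-4.12 percentage points

Labor's share = 1 − 0.31 = 0.69.
Region X: TFP = 3.8 − 2.325 − 2.484 = -1.009%.
Region Y: TFP = 8.4 − 3.565 − 1.725 = 3.11%.
Difference = -1.009 − (3.11) = -4.119 pp.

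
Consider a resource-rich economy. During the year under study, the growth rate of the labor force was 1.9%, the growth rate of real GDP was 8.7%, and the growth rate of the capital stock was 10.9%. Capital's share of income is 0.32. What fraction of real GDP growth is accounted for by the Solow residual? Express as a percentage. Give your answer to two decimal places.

The Solow residual accounted for 45.06% of growth.

Labor's share = 1 − 0.32 = 0.68.
The capital stock: 0.32 × 10.9 = 3.488 pp.
The labor force: 0.68 × 1.9 = 1.292 pp.
TFP growth = 8.7 − 4.78 = 3.92%.
TFP share of growth = 3.92 / 8.7 × 100 = 45.0575%.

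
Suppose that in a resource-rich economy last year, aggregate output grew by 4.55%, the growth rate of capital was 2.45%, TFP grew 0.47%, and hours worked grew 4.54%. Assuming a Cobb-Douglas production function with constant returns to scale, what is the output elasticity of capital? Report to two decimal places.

0.22

gY = gA + α·gK + (1−α)·gL, so gY − gA − gL = α(gK − gL).
4.55 − 0.47 − 4.54 = α × (2.45 − 4.54).
-0.46 = -2.09 α, so α = 0.2201.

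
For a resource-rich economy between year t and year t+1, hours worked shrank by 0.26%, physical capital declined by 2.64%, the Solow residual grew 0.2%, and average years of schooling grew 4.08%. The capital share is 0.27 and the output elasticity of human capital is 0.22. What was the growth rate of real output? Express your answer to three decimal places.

0.252%

Labor's share = 1 − 0.27 − 0.22 = 0.51.
Physical capital: 0.27 × (-2.64) = -0.7128 pp.
Average years of schooling: 0.22 × 4.08 = 0.8976 pp.
Hours worked: 0.51 × (-0.26) = -0.1326 pp.
Output growth = 0.2 + 0.0522 = 0.2522%.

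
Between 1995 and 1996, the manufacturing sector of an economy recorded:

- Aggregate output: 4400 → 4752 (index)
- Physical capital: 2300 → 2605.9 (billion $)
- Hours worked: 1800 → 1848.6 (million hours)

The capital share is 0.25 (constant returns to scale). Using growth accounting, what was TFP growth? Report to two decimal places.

Aggregate output growth = (4752 − 4400) / 4400 = 8%.
Physical capital growth = (2605.9 − 2300) / 2300 = 13.3%.
Hours worked growth = (1848.6 − 1800) / 1800 = 2.7%.
Labor's share = 1 − 0.25 = 0.75.
Physical capital: 0.25 × 13.3 = 3.325 pp.
Hours worked: 0.75 × 2.7 = 2.025 pp.
TFP growth = 8 − 5.35 = 2.65%.

TFP growth was 2.65%.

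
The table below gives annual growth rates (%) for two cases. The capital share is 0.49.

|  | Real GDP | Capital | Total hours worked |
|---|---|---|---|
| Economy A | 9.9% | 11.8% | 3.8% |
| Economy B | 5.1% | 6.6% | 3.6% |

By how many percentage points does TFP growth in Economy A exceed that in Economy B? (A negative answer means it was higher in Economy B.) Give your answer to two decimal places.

Labor's share = 1 − 0.49 = 0.51.
Economy A: TFP = 9.9 − 5.782 − 1.938 = 2.18%.
Economy B: TFP = 5.1 − 3.234 − 1.836 = 0.03%.
Difference = 2.18 − (0.03) = 2.15 pp.

2.15 percentage points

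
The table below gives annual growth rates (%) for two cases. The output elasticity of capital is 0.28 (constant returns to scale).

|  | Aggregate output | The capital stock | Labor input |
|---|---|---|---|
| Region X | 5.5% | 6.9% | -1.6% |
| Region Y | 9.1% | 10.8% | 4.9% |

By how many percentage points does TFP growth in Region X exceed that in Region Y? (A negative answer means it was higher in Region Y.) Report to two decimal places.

2.17 percentage points

Labor's share = 1 − 0.28 = 0.72.
Region X: TFP = 5.5 − 1.932 + 1.152 = 4.72%.
Region Y: TFP = 9.1 − 3.024 − 3.528 = 2.548%.
Difference = 4.72 − (2.548) = 2.172 pp.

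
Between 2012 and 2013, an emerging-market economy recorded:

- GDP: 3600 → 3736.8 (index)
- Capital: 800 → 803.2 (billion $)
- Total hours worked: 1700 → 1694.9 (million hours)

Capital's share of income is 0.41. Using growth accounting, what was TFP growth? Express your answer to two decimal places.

TFP growth was 3.81%.

GDP growth = (3736.8 − 3600) / 3600 = 3.8%.
Capital growth = (803.2 − 800) / 800 = 0.4%.
Total hours worked growth = (1694.9 − 1700) / 1700 = -0.3%.
Labor's share = 1 − 0.41 = 0.59.
Capital: 0.41 × 0.4 = 0.164 pp.
Total hours worked: 0.59 × (-0.3) = -0.177 pp.
TFP growth = 3.8 + 0.013 = 3.813%.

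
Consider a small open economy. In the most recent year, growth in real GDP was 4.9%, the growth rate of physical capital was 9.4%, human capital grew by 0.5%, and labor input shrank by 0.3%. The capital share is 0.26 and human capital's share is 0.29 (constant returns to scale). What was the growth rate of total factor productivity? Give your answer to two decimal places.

Labor's share = 1 − 0.26 − 0.29 = 0.45.
Physical capital: 0.26 × 9.4 = 2.444 pp.
Human capital: 0.29 × 0.5 = 0.145 pp.
Labor input: 0.45 × (-0.3) = -0.135 pp.
TFP growth = 4.9 − 2.454 = 2.446%.

2.45%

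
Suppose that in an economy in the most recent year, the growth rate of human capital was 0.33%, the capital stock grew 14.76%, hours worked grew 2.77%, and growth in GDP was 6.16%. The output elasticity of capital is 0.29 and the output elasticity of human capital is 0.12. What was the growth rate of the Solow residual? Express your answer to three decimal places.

The Solow residual growth was 0.206%.

Labor's share = 1 − 0.29 − 0.12 = 0.59.
The capital stock: 0.29 × 14.76 = 4.2804 pp.
Human capital: 0.12 × 0.33 = 0.0396 pp.
Hours worked: 0.59 × 2.77 = 1.6343 pp.
TFP growth = 6.16 − 5.9543 = 0.2057%.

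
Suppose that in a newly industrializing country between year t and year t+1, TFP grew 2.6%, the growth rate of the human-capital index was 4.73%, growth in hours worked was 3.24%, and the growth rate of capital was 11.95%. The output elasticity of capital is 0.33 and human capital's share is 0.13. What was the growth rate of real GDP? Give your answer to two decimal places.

Labor's share = 1 − 0.33 − 0.13 = 0.54.
Capital: 0.33 × 11.95 = 3.9435 pp.
The human-capital index: 0.13 × 4.73 = 0.6149 pp.
Hours worked: 0.54 × 3.24 = 1.7496 pp.
Output growth = 2.6 + 6.308 = 8.908%.

8.91%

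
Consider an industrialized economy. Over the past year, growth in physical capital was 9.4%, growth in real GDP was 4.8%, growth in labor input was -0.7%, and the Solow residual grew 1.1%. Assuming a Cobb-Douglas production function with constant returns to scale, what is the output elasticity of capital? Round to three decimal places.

gY = gA + α·gK + (1−α)·gL, so gY − gA − gL = α(gK − gL).
4.8 − 1.1 + 0.7 = α × (9.4 − (-0.7)).
4.4 = 10.1 α, so α = 0.43564.

The output elasticity of capital is 0.436.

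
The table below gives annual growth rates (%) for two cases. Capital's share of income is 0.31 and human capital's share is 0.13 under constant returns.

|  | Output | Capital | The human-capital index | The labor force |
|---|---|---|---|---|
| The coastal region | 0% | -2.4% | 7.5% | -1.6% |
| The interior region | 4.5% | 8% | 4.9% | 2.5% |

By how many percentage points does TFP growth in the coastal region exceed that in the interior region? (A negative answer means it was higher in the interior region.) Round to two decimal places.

Labor's share = 1 − 0.31 − 0.13 = 0.56.
The coastal region: TFP = 0 + 0.744 − 0.975 + 0.896 = 0.665%.
The interior region: TFP = 4.5 − 2.48 − 0.637 − 1.4 = -0.017%.
Difference = 0.665 − (-0.017) = 0.682 pp.

0.68 percentage points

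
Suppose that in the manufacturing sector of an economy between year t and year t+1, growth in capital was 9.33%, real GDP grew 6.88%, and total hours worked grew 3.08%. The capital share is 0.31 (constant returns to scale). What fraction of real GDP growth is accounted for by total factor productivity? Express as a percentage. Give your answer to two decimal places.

Labor's share = 1 − 0.31 = 0.69.
Capital: 0.31 × 9.33 = 2.8923 pp.
Total hours worked: 0.69 × 3.08 = 2.1252 pp.
TFP growth = 6.88 − 5.0175 = 1.8625%.
TFP share of growth = 1.8625 / 6.88 × 100 = 27.0712%.

Total factor productivity accounted for 27.07% of growth.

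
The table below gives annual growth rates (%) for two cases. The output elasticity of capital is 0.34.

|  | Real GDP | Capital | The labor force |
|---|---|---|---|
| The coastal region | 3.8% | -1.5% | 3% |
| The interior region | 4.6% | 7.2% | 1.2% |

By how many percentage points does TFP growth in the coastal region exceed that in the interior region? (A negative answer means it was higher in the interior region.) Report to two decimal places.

0.97 percentage points

Labor's share = 1 − 0.34 = 0.66.
The coastal region: TFP = 3.8 + 0.51 − 1.98 = 2.33%.
The interior region: TFP = 4.6 − 2.448 − 0.792 = 1.36%.
Difference = 2.33 − (1.36) = 0.97 pp.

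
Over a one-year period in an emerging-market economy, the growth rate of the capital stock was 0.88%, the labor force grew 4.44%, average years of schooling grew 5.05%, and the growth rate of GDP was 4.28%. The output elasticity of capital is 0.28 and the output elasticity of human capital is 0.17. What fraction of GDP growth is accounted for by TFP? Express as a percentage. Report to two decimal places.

Labor's share = 1 − 0.28 − 0.17 = 0.55.
The capital stock: 0.28 × 0.88 = 0.2464 pp.
Average years of schooling: 0.17 × 5.05 = 0.8585 pp.
The labor force: 0.55 × 4.44 = 2.442 pp.
TFP growth = 4.28 − 3.5469 = 0.7331%.
TFP share of growth = 0.7331 / 4.28 × 100 = 17.1285%.

17.13%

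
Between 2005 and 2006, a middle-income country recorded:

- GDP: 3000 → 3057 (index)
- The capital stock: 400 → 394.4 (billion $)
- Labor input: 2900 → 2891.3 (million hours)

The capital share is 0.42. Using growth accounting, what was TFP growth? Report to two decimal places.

TFP grew 2.66%.

GDP growth = (3057 − 3000) / 3000 = 1.9%.
The capital stock growth = (394.4 − 400) / 400 = -1.4%.
Labor input growth = (2891.3 − 2900) / 2900 = -0.3%.
Labor's share = 1 − 0.42 = 0.58.
The capital stock: 0.42 × (-1.4) = -0.588 pp.
Labor input: 0.58 × (-0.3) = -0.174 pp.
TFP growth = 1.9 + 0.762 = 2.662%.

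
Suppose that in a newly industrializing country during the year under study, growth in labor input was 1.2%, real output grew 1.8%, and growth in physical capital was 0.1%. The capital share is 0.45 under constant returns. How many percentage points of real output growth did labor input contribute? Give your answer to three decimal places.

0.660 pp

Labor's share = 1 − 0.45 = 0.55.
Contribution = share × growth = 0.55 × 1.2 = 0.66 pp.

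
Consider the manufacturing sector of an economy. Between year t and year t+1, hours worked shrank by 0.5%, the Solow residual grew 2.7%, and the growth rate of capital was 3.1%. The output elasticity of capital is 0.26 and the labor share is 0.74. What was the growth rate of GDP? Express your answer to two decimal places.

3.14%

Labor's share = 1 − 0.26 = 0.74.
Capital: 0.26 × 3.1 = 0.806 pp.
Hours worked: 0.74 × (-0.5) = -0.37 pp.
Output growth = 2.7 + 0.436 = 3.136%.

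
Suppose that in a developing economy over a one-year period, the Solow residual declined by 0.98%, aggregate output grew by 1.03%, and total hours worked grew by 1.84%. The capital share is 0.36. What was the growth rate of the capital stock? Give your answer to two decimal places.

2.31%

Labor's share = 1 − 0.36 = 0.64.
gY = gA + 0.64×1.84 + 0.36×g.
0.36×g = 1.03 + 0.98 − 1.1776 = 0.8324.
g = 0.8324 / 0.36 = 2.3122%.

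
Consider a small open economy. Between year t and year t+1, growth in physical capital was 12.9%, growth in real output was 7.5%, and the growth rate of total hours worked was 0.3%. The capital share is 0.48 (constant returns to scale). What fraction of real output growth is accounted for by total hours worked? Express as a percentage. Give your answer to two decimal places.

Labor's share = 1 − 0.48 = 0.52.
Total hours worked contributed 0.52 × 0.3 = 0.156 pp.
Share of growth = 0.156 / 7.5 × 100 = 2.08%.

2.08%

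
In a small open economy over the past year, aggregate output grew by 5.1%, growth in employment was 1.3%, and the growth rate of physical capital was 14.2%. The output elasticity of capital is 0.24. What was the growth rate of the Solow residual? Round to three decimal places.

0.704%

Labor's share = 1 − 0.24 = 0.76.
Physical capital: 0.24 × 14.2 = 3.408 pp.
Employment: 0.76 × 1.3 = 0.988 pp.
TFP growth = 5.1 − 4.396 = 0.704%.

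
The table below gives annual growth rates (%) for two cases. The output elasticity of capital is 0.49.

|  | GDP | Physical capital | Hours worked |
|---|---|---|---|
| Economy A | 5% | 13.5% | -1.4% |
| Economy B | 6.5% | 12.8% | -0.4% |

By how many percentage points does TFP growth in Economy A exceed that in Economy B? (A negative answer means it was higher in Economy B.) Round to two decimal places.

-1.33 percentage points

Labor's share = 1 − 0.49 = 0.51.
Economy A: TFP = 5 − 6.615 + 0.714 = -0.901%.
Economy B: TFP = 6.5 − 6.272 + 0.204 = 0.432%.
Difference = -0.901 − (0.432) = -1.333 pp.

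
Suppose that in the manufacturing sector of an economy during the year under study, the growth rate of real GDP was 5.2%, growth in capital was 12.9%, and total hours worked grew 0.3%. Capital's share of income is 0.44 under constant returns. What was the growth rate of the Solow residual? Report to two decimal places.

-0.64%

Labor's share = 1 − 0.44 = 0.56.
Capital: 0.44 × 12.9 = 5.676 pp.
Total hours worked: 0.56 × 0.3 = 0.168 pp.
TFP growth = 5.2 − 5.844 = -0.644%.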